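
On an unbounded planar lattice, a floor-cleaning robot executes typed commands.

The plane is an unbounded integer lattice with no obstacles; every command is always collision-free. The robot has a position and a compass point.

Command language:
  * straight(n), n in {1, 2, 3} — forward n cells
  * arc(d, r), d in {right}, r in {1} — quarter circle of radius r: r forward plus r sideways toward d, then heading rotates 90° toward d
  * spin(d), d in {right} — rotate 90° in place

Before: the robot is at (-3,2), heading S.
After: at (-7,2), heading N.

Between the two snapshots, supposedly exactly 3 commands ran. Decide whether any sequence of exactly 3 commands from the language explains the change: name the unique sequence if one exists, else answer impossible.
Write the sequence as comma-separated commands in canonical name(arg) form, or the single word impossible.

arc(right, 1), straight(2), arc(right, 1)

key: position moved to (-7,2) AND the heading swung to N — translation plus rotation needed
start: at (-3,2), heading S
t=1 arc(right, 1) ⇒ at (-4,1), heading W
t=2 straight(2) ⇒ at (-6,1), heading W
t=3 arc(right, 1) ⇒ at (-7,2), heading N
no rival 3-sequence matches.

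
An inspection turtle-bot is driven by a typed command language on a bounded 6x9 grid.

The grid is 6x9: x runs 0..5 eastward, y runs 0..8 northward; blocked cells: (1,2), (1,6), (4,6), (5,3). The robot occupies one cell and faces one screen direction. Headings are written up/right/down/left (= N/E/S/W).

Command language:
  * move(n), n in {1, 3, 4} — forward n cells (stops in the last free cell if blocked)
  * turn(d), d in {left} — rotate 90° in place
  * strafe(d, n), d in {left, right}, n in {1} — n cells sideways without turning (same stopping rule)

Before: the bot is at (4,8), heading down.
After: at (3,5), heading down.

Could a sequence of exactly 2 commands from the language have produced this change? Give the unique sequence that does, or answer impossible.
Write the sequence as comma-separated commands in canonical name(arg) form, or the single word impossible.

strafe(right, 1), move(3)

key: heading stays S — no command in the sequence turns
t0: at (4,8), heading down
step 1 (strafe(right, 1)): at (3,8), heading down
step 2 (move(3)): at (3,5), heading down
no rival 2-sequence matches.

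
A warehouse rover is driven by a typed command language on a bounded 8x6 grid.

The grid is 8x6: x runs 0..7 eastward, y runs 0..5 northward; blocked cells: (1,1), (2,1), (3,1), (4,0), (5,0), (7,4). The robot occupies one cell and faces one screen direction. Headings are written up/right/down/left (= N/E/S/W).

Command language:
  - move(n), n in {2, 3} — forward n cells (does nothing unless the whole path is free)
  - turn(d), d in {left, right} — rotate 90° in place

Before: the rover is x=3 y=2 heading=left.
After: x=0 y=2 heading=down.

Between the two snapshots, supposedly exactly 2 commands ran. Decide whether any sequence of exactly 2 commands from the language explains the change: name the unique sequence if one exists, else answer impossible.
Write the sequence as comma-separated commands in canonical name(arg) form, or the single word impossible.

move(3), turn(left)

key: cell and facing (now S) both changed — the 2 commands mix motion and turning
start: x=3 y=2 heading=left
[1] after move(3): x=0 y=2 heading=left
[2] after turn(left): x=0 y=2 heading=down
uniquely the one of 16 2-step routes that fits.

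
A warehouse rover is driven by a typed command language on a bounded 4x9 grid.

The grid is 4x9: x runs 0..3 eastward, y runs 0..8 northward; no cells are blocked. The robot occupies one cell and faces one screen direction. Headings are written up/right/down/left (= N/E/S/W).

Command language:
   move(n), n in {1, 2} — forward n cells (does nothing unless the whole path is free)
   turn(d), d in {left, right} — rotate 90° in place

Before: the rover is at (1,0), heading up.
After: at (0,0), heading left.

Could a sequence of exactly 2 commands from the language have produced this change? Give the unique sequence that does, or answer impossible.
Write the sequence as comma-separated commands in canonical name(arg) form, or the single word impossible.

key: position moved to (0,0) AND the heading swung to W — translation plus rotation needed
initial: at (1,0), heading up
step 1 (turn(left)): at (1,0), heading left
step 2 (move(1)): at (0,0), heading left
no other 2-command option fits: unique.

turn(left), move(1)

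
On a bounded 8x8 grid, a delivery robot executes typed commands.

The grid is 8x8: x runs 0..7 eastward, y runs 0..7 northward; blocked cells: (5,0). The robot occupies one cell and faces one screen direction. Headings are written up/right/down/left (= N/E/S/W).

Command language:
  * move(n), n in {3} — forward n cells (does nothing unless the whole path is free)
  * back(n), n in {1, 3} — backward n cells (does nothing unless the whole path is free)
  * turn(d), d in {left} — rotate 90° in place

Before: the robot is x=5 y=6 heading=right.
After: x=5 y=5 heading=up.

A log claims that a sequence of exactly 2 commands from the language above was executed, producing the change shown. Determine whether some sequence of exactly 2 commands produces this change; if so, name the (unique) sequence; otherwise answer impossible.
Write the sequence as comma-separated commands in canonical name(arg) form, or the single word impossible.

turn(left), back(1)

key: position moved to (5,5) AND the heading swung to N — translation plus rotation needed
initial: x=5 y=6 heading=right
[1] after turn(left): x=5 y=6 heading=up
[2] after back(1): x=5 y=5 heading=up
all 16 alternatives checked — unique.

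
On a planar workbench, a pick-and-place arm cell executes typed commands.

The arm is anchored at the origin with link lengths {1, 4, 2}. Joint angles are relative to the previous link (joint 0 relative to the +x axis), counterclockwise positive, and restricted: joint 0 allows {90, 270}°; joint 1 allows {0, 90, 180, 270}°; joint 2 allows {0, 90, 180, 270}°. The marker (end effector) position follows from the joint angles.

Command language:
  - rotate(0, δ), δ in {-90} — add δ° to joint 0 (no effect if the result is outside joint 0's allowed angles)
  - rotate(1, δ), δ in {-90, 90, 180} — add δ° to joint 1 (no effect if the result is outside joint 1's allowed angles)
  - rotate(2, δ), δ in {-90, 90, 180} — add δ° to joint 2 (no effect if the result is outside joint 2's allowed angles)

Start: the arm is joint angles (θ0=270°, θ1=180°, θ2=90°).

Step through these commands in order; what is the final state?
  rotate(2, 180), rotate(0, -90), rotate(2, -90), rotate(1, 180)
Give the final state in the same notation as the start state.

joint angles (θ0=270°, θ1=0°, θ2=180°)

start: joint angles (θ0=270°, θ1=180°, θ2=90°)
1. rotate(2, 180) → joint angles (θ0=270°, θ1=180°, θ2=270°)
2. rotate(0, -90) → joint angles (θ0=270°, θ1=180°, θ2=270°)
3. rotate(2, -90) → joint angles (θ0=270°, θ1=180°, θ2=180°)
4. rotate(1, 180) → joint angles (θ0=270°, θ1=0°, θ2=180°)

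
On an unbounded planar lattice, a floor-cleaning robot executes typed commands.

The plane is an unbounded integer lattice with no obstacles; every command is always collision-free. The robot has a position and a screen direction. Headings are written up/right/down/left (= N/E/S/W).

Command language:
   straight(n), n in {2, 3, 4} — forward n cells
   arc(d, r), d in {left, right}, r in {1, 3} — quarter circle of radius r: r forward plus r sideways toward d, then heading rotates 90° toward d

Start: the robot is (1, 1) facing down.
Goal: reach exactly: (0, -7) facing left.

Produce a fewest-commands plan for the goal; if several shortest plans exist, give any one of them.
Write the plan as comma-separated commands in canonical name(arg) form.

straight(4), straight(3), arc(right, 1)

begin: (1, 1) facing down
[1] after straight(4): (1, -3) facing down
[2] after straight(3): (1, -6) facing down
[3] after arc(right, 1): (0, -7) facing left
no 2-step plan works, so 3 is optimal.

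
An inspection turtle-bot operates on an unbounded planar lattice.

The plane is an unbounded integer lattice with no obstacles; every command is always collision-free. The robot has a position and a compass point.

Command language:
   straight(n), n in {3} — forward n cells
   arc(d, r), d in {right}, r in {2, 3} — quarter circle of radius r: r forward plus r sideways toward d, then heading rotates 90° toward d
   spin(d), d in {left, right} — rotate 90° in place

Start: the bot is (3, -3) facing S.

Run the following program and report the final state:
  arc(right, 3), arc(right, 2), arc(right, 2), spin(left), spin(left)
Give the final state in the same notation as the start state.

(0, -2) facing W

t0: (3, -3) facing S
1. arc(right, 3) → (0, -6) facing W
2. arc(right, 2) → (-2, -4) facing N
3. arc(right, 2) → (0, -2) facing E
4. spin(left) → (0, -2) facing N
5. spin(left) → (0, -2) facing W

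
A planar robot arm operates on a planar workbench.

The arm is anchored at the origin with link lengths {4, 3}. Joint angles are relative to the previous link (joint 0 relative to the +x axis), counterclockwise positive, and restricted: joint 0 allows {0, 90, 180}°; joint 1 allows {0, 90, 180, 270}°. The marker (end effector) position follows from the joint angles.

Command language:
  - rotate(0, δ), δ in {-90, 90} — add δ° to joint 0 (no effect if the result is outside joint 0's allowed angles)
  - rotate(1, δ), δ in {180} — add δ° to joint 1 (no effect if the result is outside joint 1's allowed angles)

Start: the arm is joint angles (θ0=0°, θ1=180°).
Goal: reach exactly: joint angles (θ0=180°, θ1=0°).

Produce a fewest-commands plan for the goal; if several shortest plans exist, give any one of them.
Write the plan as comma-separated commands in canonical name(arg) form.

rotate(1, 180), rotate(0, 90), rotate(0, 90)

start: joint angles (θ0=0°, θ1=180°)
[1] after rotate(1, 180): joint angles (θ0=0°, θ1=0°)
[2] after rotate(0, 90): joint angles (θ0=90°, θ1=0°)
[3] after rotate(0, 90): joint angles (θ0=180°, θ1=0°)
no 2-step plan works, so 3 is optimal.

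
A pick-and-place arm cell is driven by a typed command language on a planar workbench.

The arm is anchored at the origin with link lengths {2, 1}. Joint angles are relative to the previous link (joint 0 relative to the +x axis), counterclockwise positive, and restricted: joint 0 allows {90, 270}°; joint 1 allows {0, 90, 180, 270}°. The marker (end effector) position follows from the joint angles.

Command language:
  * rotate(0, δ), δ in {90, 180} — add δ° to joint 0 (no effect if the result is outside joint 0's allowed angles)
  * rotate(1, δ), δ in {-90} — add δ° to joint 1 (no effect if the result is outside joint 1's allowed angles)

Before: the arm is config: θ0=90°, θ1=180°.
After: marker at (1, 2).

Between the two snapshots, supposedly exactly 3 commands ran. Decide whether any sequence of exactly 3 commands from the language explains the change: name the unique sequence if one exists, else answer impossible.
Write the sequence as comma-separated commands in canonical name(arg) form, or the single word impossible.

initial: config: θ0=90°, θ1=180°
[1] after rotate(1, -90): config: θ0=90°, θ1=90°
[2] after rotate(1, -90): config: θ0=90°, θ1=0°
[3] after rotate(1, -90): config: θ0=90°, θ1=270°
no rival 3-sequence matches.

rotate(1, -90), rotate(1, -90), rotate(1, -90)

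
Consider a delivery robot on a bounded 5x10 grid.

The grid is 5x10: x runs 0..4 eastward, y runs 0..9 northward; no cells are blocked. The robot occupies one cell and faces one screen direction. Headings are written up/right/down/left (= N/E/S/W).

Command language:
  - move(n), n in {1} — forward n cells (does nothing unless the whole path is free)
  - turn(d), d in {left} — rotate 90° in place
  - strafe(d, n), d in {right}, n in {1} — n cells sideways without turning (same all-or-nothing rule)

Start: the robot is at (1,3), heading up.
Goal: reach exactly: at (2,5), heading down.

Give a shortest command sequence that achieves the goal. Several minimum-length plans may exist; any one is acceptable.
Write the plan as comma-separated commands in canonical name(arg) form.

start: at (1,3), heading up
[1] after move(1): at (1,4), heading up
[2] after move(1): at (1,5), heading up
[3] after strafe(right, 1): at (2,5), heading up
[4] after turn(left): at (2,5), heading left
[5] after turn(left): at (2,5), heading down
nothing shorter than 5 reaches the goal.

move(1), move(1), strafe(right, 1), turn(left), turn(left)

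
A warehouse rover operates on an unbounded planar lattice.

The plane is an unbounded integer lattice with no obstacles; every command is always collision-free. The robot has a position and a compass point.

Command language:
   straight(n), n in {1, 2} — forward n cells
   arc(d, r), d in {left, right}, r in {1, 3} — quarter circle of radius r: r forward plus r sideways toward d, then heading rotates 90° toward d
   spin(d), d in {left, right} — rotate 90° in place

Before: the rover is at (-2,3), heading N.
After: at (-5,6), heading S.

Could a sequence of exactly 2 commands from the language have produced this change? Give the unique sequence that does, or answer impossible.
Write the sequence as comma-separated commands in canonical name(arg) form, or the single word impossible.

arc(left, 3), spin(left)

key: position moved to (-5,6) AND the heading swung to S — translation plus rotation needed
start: at (-2,3), heading N
1. arc(left, 3) → at (-5,6), heading W
2. spin(left) → at (-5,6), heading S
no rival 2-sequence matches.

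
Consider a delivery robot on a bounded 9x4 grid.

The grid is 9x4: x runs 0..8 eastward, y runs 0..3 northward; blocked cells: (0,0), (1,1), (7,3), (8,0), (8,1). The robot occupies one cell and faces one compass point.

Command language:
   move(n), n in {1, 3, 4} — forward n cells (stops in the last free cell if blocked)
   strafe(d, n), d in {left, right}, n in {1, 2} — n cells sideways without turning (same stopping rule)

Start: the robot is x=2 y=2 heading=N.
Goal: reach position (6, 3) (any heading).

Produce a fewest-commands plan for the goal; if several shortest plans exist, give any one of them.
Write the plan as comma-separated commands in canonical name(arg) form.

from: x=2 y=2 heading=N
t=1 move(4) ⇒ x=2 y=3 heading=N
t=2 strafe(right, 2) ⇒ x=4 y=3 heading=N
t=3 strafe(right, 2) ⇒ x=6 y=3 heading=N
no 2-step plan works, so 3 is optimal.

move(4), strafe(right, 2), strafe(right, 2)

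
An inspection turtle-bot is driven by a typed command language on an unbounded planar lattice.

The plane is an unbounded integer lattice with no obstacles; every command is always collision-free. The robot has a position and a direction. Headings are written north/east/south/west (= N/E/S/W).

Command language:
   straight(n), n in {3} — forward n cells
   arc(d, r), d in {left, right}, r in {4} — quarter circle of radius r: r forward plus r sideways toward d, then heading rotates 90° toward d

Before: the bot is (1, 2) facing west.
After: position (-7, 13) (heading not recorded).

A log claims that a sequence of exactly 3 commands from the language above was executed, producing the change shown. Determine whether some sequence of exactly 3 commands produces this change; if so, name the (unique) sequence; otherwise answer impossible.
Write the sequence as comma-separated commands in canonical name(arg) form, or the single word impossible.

arc(right, 4), straight(3), arc(left, 4)

key: order matters: swapping arc(right, 4) and arc(left, 4) lands elsewhere
start: (1, 2) facing west
step 1 (arc(right, 4)): (-3, 6) facing north
step 2 (straight(3)): (-3, 9) facing north
step 3 (arc(left, 4)): (-7, 13) facing west
no other 3-command option fits: unique.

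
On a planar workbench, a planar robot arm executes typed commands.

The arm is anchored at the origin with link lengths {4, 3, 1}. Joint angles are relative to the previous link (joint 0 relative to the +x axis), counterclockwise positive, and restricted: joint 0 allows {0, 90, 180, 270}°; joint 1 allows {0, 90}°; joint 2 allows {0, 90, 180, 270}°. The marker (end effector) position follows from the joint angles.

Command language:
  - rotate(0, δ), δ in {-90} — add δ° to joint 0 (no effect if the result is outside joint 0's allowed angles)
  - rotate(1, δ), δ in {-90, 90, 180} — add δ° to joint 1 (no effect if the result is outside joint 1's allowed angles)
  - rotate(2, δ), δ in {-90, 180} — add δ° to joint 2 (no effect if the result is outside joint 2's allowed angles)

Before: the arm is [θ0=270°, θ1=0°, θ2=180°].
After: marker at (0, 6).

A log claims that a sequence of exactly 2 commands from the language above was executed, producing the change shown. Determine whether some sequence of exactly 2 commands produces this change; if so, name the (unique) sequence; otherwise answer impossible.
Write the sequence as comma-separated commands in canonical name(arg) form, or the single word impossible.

rotate(0, -90), rotate(0, -90)

initial: [θ0=270°, θ1=0°, θ2=180°]
t=1 rotate(0, -90) ⇒ [θ0=180°, θ1=0°, θ2=180°]
t=2 rotate(0, -90) ⇒ [θ0=90°, θ1=0°, θ2=180°]
no other 2-command option fits: unique.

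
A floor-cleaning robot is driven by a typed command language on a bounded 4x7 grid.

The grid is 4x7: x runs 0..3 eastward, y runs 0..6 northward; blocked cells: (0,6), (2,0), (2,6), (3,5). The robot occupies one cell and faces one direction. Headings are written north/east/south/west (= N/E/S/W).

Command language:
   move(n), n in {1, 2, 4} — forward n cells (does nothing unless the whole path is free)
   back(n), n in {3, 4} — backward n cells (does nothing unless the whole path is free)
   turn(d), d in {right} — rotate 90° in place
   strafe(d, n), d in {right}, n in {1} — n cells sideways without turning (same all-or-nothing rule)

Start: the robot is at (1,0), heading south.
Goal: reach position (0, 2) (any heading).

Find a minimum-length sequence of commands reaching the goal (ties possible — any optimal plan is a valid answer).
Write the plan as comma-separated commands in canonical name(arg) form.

back(4), strafe(right, 1), move(2)

begin: at (1,0), heading south
[1] after back(4): at (1,4), heading south
[2] after strafe(right, 1): at (0,4), heading south
[3] after move(2): at (0,2), heading south
minimal: 3 command(s), checked below 3.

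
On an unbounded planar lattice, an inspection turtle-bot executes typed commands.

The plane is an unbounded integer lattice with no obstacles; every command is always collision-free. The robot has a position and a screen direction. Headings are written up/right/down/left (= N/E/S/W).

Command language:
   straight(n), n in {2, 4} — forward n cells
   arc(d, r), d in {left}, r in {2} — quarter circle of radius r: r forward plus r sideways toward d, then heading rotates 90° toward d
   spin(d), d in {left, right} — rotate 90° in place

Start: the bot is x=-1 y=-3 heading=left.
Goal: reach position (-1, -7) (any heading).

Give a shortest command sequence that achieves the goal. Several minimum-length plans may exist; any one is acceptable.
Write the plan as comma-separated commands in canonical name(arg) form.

initial: x=-1 y=-3 heading=left
[1] after arc(left, 2): x=-3 y=-5 heading=down
[2] after arc(left, 2): x=-1 y=-7 heading=right
minimal: 2 command(s), checked below 2.

arc(left, 2), arc(left, 2)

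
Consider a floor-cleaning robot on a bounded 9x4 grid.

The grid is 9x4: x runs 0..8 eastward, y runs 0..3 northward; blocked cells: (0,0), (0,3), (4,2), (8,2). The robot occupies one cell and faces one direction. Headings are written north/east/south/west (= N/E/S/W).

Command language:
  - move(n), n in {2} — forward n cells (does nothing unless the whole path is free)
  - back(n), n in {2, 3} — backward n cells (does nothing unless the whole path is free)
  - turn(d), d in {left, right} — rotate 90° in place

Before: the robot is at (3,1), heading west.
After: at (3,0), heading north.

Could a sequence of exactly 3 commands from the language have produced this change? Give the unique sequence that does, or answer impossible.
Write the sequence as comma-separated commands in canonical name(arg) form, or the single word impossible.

key: running back(3) before turn(right) would end elsewhere — order is forced
begin: at (3,1), heading west
t=1 turn(right) ⇒ at (3,1), heading north
t=2 move(2) ⇒ at (3,3), heading north
t=3 back(3) ⇒ at (3,0), heading north
all 125 alternatives checked — unique.

turn(right), move(2), back(3)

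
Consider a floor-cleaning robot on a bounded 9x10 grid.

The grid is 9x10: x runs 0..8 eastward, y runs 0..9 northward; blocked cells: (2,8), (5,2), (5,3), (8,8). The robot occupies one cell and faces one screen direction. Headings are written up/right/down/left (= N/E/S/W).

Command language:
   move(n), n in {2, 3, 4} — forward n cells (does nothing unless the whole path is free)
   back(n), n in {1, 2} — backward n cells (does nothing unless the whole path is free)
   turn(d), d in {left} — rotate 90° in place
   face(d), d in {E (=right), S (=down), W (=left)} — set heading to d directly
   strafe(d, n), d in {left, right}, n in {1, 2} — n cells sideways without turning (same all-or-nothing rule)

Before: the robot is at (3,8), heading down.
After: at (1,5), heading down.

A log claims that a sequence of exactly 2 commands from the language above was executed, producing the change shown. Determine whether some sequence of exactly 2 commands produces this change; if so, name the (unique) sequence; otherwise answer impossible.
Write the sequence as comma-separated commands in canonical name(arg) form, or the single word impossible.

key: running strafe(right, 2) before move(3) would end elsewhere — order is forced
t0: at (3,8), heading down
step 1 (move(3)): at (3,5), heading down
step 2 (strafe(right, 2)): at (1,5), heading down
no rival 2-sequence matches.

move(3), strafe(right, 2)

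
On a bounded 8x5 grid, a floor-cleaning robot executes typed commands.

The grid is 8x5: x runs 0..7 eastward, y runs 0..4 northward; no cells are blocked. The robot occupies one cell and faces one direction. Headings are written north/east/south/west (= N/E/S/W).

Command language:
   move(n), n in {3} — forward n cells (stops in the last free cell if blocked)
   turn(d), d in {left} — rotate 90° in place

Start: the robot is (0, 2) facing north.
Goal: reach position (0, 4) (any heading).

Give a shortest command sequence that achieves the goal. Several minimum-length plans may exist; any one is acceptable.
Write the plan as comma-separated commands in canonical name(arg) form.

begin: (0, 2) facing north
step 1 (move(3)): (0, 4) facing north
no 0-step plan works, so 1 is optimal.

move(3)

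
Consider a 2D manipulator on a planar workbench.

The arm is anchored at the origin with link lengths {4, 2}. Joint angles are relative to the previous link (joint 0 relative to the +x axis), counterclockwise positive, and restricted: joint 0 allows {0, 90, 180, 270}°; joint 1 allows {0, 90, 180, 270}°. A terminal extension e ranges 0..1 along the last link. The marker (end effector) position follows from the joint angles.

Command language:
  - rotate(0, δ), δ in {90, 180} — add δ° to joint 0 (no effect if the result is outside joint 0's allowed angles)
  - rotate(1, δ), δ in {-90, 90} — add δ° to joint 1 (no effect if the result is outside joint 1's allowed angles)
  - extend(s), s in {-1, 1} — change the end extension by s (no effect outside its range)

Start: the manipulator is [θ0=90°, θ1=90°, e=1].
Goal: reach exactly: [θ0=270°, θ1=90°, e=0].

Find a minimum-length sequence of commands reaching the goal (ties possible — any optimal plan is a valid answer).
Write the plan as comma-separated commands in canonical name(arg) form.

t0: [θ0=90°, θ1=90°, e=1]
[1] after extend(-1): [θ0=90°, θ1=90°, e=0]
[2] after rotate(0, 180): [θ0=270°, θ1=90°, e=0]
no 1-step plan works, so 2 is optimal.

extend(-1), rotate(0, 180)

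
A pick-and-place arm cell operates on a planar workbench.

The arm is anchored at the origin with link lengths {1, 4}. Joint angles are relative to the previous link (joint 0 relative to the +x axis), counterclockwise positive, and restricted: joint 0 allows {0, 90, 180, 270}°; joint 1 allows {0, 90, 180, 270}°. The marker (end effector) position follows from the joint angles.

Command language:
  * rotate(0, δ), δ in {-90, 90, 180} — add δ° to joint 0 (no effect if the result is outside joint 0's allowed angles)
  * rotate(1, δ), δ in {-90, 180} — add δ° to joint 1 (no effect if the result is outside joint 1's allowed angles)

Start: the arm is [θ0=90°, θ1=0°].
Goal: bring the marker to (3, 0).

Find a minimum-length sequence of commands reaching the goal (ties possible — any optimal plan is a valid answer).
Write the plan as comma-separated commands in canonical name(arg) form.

from: [θ0=90°, θ1=0°]
step 1 (rotate(0, 90)): [θ0=180°, θ1=0°]
step 2 (rotate(1, 180)): [θ0=180°, θ1=180°]
no 1-step plan works, so 2 is optimal.

rotate(0, 90), rotate(1, 180)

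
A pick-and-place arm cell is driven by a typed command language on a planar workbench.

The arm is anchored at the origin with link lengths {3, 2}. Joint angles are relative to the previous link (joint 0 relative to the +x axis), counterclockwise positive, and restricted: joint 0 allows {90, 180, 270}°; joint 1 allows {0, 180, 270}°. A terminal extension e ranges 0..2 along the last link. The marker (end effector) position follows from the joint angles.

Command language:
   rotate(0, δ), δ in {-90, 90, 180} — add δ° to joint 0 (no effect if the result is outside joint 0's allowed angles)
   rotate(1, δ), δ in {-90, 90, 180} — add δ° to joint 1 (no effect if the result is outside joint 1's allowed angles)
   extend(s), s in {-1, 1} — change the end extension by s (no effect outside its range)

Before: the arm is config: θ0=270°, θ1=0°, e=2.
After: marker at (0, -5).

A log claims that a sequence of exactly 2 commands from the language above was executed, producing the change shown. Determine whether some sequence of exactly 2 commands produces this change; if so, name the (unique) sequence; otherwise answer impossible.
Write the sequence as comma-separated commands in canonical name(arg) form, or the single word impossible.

extend(-1), extend(-1)

t0: config: θ0=270°, θ1=0°, e=2
[1] after extend(-1): config: θ0=270°, θ1=0°, e=1
[2] after extend(-1): config: θ0=270°, θ1=0°, e=0
all 64 alternatives checked — unique.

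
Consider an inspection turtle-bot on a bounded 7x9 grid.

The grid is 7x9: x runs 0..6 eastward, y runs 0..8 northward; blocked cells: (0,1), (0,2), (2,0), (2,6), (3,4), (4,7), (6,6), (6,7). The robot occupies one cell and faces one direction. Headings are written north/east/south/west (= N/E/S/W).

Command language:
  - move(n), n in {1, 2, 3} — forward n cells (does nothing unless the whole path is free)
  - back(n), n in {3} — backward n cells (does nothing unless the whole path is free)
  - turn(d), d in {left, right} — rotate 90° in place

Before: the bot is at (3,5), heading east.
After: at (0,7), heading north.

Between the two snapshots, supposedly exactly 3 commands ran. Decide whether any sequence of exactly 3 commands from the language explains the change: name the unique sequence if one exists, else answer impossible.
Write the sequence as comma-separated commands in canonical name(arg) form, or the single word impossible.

back(3), turn(left), move(2)

key: order matters: swapping back(3) and move(2) lands elsewhere
from: at (3,5), heading east
t=1 back(3) ⇒ at (0,5), heading east
t=2 turn(left) ⇒ at (0,5), heading north
t=3 move(2) ⇒ at (0,7), heading north
no rival 3-sequence matches.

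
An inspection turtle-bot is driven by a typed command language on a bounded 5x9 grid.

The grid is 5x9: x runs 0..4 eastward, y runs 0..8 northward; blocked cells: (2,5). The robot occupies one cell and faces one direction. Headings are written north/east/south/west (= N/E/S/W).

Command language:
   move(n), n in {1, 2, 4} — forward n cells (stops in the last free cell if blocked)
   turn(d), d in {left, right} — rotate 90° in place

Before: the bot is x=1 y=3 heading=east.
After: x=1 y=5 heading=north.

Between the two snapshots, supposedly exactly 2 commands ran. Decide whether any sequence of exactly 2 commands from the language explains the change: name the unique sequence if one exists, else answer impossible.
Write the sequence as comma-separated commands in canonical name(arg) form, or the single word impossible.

turn(left), move(2)

key: running move(2) before turn(left) would end elsewhere — order is forced
from: x=1 y=3 heading=east
[1] after turn(left): x=1 y=3 heading=north
[2] after move(2): x=1 y=5 heading=north
all 25 alternatives checked — unique.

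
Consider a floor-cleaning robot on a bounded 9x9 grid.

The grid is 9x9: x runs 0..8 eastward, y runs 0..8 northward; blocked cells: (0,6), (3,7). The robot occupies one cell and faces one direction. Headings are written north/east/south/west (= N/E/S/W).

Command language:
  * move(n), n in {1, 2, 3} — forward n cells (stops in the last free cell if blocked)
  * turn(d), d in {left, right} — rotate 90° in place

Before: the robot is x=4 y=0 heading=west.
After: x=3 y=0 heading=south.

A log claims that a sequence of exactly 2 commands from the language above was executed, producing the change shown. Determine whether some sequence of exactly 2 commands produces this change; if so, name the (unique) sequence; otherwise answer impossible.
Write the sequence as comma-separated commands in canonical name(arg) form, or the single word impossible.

move(1), turn(left)

key: cell and facing (now S) both changed — the 2 commands mix motion and turning
initial: x=4 y=0 heading=west
t=1 move(1) ⇒ x=3 y=0 heading=west
t=2 turn(left) ⇒ x=3 y=0 heading=south
all 25 alternatives checked — unique.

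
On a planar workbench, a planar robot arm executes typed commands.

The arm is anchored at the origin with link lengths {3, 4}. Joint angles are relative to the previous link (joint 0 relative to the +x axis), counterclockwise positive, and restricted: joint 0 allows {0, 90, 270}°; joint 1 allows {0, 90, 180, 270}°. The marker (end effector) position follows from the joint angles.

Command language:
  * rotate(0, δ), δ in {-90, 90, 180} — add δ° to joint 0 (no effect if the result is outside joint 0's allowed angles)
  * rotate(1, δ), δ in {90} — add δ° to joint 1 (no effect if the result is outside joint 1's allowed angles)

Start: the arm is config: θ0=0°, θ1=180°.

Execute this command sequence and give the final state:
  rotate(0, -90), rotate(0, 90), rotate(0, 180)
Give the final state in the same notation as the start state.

t0: config: θ0=0°, θ1=180°
t=1 rotate(0, -90) ⇒ config: θ0=270°, θ1=180°
t=2 rotate(0, 90) ⇒ config: θ0=0°, θ1=180°
t=3 rotate(0, 180) ⇒ config: θ0=0°, θ1=180°

config: θ0=0°, θ1=180°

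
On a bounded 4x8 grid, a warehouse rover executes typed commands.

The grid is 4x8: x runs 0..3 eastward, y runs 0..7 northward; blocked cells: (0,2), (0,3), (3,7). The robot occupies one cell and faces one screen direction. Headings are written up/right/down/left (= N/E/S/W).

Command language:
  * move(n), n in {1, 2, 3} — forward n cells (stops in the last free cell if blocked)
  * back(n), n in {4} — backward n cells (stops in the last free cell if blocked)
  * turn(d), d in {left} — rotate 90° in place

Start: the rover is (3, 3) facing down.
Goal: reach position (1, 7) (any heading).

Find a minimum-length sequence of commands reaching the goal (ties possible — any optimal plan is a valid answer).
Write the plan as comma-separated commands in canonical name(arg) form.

turn(left), back(4), turn(left), move(1), move(3)

begin: (3, 3) facing down
t=1 turn(left) ⇒ (3, 3) facing right
t=2 back(4) ⇒ (1, 3) facing right
t=3 turn(left) ⇒ (1, 3) facing up
t=4 move(1) ⇒ (1, 4) facing up
t=5 move(3) ⇒ (1, 7) facing up
nothing shorter than 5 reaches the goal.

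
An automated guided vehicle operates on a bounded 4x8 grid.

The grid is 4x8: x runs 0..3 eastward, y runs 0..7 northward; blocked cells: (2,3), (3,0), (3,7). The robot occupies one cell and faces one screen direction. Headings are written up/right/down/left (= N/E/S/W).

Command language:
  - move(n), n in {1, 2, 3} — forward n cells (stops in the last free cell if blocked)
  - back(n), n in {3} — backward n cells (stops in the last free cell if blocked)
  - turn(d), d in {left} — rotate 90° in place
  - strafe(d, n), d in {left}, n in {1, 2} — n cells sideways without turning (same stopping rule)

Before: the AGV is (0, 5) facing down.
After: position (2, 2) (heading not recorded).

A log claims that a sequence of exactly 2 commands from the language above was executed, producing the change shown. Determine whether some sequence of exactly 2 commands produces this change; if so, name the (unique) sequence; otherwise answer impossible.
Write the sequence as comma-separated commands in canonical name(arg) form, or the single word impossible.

key: running strafe(left, 2) before move(3) would end elsewhere — order is forced
initial: (0, 5) facing down
t=1 move(3) ⇒ (0, 2) facing down
t=2 strafe(left, 2) ⇒ (2, 2) facing down
uniquely the one of 49 2-step routes that fits.

move(3), strafe(left, 2)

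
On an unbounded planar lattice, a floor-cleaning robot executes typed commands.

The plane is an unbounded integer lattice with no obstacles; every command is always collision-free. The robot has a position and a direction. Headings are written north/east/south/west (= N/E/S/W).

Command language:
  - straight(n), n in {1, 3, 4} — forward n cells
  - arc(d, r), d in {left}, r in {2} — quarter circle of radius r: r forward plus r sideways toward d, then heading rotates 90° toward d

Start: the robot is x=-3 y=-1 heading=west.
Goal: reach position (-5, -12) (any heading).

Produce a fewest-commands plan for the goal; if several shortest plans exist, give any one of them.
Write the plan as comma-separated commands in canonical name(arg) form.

begin: x=-3 y=-1 heading=west
t=1 arc(left, 2) ⇒ x=-5 y=-3 heading=south
t=2 straight(1) ⇒ x=-5 y=-4 heading=south
t=3 straight(4) ⇒ x=-5 y=-8 heading=south
t=4 straight(4) ⇒ x=-5 y=-12 heading=south
nothing shorter than 4 reaches the goal.

arc(left, 2), straight(1), straight(4), straight(4)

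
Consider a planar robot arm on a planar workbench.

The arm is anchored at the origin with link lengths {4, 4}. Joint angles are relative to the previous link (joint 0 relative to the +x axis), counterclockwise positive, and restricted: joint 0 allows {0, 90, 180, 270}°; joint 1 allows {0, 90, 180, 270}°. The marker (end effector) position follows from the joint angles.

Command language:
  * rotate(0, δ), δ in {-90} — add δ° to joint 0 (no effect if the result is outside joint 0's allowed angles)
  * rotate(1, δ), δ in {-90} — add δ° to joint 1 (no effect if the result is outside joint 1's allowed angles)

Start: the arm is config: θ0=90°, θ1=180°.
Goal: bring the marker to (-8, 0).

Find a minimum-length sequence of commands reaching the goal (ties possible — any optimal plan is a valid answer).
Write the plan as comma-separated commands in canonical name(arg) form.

from: config: θ0=90°, θ1=180°
t=1 rotate(1, -90) ⇒ config: θ0=90°, θ1=90°
t=2 rotate(1, -90) ⇒ config: θ0=90°, θ1=0°
t=3 rotate(0, -90) ⇒ config: θ0=0°, θ1=0°
t=4 rotate(0, -90) ⇒ config: θ0=270°, θ1=0°
t=5 rotate(0, -90) ⇒ config: θ0=180°, θ1=0°
nothing shorter than 5 reaches the goal.

rotate(1, -90), rotate(1, -90), rotate(0, -90), rotate(0, -90), rotate(0, -90)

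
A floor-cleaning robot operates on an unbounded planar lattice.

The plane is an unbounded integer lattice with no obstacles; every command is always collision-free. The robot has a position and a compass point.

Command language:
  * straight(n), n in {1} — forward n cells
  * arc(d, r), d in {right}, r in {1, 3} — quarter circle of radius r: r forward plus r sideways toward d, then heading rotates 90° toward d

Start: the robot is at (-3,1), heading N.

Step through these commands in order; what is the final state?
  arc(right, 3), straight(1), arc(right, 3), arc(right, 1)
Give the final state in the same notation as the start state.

start: at (-3,1), heading N
step 1 (arc(right, 3)): at (0,4), heading E
step 2 (straight(1)): at (1,4), heading E
step 3 (arc(right, 3)): at (4,1), heading S
step 4 (arc(right, 1)): at (3,0), heading W

at (3,0), heading W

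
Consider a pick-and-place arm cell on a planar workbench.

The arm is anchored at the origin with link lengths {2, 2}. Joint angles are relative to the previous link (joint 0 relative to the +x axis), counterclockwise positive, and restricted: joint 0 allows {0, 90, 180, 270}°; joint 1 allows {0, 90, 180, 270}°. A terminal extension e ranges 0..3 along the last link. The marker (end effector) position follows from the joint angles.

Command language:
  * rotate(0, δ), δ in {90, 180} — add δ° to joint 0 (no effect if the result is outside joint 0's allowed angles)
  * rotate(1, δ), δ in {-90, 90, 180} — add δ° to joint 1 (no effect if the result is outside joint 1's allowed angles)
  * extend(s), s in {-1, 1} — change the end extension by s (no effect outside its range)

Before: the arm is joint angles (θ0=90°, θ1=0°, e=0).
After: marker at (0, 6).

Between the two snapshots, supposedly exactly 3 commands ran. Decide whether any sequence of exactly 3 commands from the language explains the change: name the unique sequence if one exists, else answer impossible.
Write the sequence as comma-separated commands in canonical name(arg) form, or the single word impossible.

extend(-1), extend(1), extend(1)

key: order matters: swapping extend(-1) and extend(1) lands elsewhere
from: joint angles (θ0=90°, θ1=0°, e=0)
1. extend(-1) → joint angles (θ0=90°, θ1=0°, e=0)
2. extend(1) → joint angles (θ0=90°, θ1=0°, e=1)
3. extend(1) → joint angles (θ0=90°, θ1=0°, e=2)
uniquely the one of 343 3-step routes that fits.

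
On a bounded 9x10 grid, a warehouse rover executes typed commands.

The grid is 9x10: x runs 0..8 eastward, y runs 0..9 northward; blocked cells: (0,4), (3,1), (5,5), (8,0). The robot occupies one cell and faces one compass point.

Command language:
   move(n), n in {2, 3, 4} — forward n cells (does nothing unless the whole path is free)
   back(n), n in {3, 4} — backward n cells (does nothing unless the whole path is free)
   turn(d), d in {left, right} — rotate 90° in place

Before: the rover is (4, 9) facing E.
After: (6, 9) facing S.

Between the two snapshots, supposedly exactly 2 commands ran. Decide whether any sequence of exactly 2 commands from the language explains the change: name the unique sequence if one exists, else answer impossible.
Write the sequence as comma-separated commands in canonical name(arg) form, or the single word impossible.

key: order matters: swapping move(2) and turn(right) lands elsewhere
begin: (4, 9) facing E
[1] after move(2): (6, 9) facing E
[2] after turn(right): (6, 9) facing S
all 49 alternatives checked — unique.

move(2), turn(right)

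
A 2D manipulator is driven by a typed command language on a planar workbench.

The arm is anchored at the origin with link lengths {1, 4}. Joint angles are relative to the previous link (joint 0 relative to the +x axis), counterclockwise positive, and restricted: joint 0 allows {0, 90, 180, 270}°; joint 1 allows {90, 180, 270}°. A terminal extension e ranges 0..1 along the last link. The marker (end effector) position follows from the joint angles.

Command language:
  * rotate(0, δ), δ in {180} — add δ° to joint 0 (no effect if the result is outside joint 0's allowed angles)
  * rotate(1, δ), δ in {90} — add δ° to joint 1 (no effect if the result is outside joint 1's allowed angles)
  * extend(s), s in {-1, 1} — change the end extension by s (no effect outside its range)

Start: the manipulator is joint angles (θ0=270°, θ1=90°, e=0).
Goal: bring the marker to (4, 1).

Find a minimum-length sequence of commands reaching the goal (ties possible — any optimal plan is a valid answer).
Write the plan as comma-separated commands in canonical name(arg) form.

from: joint angles (θ0=270°, θ1=90°, e=0)
t=1 rotate(0, 180) ⇒ joint angles (θ0=90°, θ1=90°, e=0)
t=2 rotate(1, 90) ⇒ joint angles (θ0=90°, θ1=180°, e=0)
t=3 rotate(1, 90) ⇒ joint angles (θ0=90°, θ1=270°, e=0)
no 2-step plan works, so 3 is optimal.

rotate(0, 180), rotate(1, 90), rotate(1, 90)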